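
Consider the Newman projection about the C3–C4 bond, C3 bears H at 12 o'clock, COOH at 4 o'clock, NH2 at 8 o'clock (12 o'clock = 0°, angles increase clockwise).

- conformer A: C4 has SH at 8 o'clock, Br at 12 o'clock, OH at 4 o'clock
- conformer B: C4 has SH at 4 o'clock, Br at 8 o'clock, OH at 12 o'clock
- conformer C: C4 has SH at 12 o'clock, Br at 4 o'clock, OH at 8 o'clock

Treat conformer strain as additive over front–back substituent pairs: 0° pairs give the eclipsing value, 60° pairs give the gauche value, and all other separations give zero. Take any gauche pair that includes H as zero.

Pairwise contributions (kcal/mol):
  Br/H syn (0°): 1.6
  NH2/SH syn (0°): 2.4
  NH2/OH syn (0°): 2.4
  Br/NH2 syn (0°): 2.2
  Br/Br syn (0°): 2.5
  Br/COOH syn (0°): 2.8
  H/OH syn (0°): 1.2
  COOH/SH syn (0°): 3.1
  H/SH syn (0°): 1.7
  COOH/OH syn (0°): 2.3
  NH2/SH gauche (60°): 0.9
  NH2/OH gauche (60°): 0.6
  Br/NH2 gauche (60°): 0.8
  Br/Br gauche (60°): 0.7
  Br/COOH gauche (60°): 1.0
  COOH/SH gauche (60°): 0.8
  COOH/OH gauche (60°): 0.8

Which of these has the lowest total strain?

A (eclipsed): H(0°)/Br(0°) eclipsed 1.6; COOH(120°)/OH(120°) eclipsed 2.3; NH2(240°)/SH(240°) eclipsed 2.4 → 6.3 kcal/mol.
B (eclipsed): H(0°)/OH(0°) eclipsed 1.2; COOH(120°)/SH(120°) eclipsed 3.1; NH2(240°)/Br(240°) eclipsed 2.2 → 6.5 kcal/mol.
C (eclipsed): H(0°)/SH(0°) eclipsed 1.7; COOH(120°)/Br(120°) eclipsed 2.8; NH2(240°)/OH(240°) eclipsed 2.4 → 6.9 kcal/mol.
A has the lowest total (6.3 kcal/mol).

A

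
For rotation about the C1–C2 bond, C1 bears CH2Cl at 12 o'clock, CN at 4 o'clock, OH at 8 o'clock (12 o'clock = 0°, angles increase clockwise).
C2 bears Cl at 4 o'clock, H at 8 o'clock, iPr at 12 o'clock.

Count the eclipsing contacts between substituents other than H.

2

Non-H eclipsing pairs: CH2Cl(0°)/iPr(0°); CN(120°)/Cl(120°) — 2 interactions.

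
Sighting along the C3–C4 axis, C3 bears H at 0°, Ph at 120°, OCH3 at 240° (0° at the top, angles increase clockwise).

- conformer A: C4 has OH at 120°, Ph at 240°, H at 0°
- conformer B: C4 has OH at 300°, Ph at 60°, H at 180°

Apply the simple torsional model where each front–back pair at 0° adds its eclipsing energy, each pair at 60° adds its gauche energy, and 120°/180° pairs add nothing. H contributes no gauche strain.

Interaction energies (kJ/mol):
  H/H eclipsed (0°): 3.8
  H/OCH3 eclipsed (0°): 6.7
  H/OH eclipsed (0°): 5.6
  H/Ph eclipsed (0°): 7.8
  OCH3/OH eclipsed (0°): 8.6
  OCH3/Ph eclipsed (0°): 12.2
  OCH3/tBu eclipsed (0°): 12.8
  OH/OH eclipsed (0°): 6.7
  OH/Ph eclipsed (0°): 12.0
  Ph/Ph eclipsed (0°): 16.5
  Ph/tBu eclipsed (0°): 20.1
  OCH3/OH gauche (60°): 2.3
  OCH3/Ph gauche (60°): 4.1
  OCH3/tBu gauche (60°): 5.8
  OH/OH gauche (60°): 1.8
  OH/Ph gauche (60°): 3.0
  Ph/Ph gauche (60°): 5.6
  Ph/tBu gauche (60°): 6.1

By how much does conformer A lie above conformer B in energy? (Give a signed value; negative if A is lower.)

+20.1 kJ/mol

A (eclipsed): H(0°)/H(0°) eclipsed 3.8; Ph(120°)/OH(120°) eclipsed 12.0; OCH3(240°)/Ph(240°) eclipsed 12.2 → 28.0 kJ/mol.
B (staggered): Ph(120°)/Ph(60°) gauche 5.6; OCH3(240°)/OH(300°) gauche 2.3 → 7.9 kJ/mol.
E(A) − E(B) = 28.0 − 7.9 = +20.1 kJ/mol.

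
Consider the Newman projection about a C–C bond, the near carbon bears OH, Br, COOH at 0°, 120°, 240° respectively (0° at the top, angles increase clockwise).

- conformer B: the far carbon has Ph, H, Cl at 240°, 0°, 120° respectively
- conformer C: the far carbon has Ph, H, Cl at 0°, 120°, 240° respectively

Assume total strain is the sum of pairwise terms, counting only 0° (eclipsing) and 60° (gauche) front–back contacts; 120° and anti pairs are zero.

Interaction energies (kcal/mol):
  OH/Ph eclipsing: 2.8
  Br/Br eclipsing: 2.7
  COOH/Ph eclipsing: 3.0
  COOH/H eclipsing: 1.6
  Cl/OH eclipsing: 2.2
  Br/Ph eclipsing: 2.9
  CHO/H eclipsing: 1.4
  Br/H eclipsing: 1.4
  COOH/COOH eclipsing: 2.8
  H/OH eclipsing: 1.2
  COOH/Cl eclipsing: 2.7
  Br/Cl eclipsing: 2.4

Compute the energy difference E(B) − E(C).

-0.3 kcal/mol

B (eclipsed): OH(0°)/H(0°) eclipsed 1.2; Br(120°)/Cl(120°) eclipsed 2.4; COOH(240°)/Ph(240°) eclipsed 3.0 → 6.6 kcal/mol.
C (eclipsed): OH(0°)/Ph(0°) eclipsed 2.8; Br(120°)/H(120°) eclipsed 1.4; COOH(240°)/Cl(240°) eclipsed 2.7 → 6.9 kcal/mol.
E(B) − E(C) = 6.6 − 6.9 = -0.3 kcal/mol.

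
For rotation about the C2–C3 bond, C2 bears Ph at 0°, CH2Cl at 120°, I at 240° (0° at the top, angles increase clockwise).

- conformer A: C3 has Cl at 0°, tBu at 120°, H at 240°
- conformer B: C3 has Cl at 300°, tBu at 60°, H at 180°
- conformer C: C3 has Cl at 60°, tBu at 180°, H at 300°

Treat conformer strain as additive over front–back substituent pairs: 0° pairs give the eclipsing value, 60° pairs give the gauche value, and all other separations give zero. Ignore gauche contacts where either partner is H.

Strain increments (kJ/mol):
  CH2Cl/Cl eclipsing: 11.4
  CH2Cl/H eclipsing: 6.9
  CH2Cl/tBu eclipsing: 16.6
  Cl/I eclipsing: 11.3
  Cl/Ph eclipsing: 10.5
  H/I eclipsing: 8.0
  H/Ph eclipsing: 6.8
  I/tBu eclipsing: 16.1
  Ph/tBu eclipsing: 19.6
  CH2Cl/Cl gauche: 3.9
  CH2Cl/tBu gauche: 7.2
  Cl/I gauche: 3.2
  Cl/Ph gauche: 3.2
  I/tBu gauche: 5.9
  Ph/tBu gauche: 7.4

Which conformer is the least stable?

A (eclipsed): Ph(0°)/Cl(0°) eclipsed 10.5; CH2Cl(120°)/tBu(120°) eclipsed 16.6; I(240°)/H(240°) eclipsed 8.0 → 35.1 kJ/mol.
B (staggered): Ph(0°)/Cl(300°) gauche 3.2; Ph(0°)/tBu(60°) gauche 7.4; CH2Cl(120°)/tBu(60°) gauche 7.2; I(240°)/Cl(300°) gauche 3.2 → 21.0 kJ/mol.
C (staggered): Ph(0°)/Cl(60°) gauche 3.2; CH2Cl(120°)/Cl(60°) gauche 3.9; CH2Cl(120°)/tBu(180°) gauche 7.2; I(240°)/tBu(180°) gauche 5.9 → 20.2 kJ/mol.
A has the highest total (35.1 kJ/mol).

A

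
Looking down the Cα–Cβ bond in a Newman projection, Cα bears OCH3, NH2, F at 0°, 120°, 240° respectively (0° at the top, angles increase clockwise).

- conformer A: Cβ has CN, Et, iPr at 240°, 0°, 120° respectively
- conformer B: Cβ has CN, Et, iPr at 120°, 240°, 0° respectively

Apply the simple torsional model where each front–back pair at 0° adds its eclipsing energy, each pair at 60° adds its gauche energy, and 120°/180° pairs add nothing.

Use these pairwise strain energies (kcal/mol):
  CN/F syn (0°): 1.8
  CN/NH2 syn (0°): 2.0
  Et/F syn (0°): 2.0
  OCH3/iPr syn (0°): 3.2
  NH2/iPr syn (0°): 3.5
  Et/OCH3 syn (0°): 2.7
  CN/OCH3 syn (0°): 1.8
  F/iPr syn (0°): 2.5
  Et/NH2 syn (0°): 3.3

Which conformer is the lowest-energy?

B

A (eclipsed): OCH3(0°)/Et(0°) eclipsed 2.7; NH2(120°)/iPr(120°) eclipsed 3.5; F(240°)/CN(240°) eclipsed 1.8 → 8.0 kcal/mol.
B (eclipsed): OCH3(0°)/iPr(0°) eclipsed 3.2; NH2(120°)/CN(120°) eclipsed 2.0; F(240°)/Et(240°) eclipsed 2.0 → 7.2 kcal/mol.
B has the lowest total (7.2 kcal/mol).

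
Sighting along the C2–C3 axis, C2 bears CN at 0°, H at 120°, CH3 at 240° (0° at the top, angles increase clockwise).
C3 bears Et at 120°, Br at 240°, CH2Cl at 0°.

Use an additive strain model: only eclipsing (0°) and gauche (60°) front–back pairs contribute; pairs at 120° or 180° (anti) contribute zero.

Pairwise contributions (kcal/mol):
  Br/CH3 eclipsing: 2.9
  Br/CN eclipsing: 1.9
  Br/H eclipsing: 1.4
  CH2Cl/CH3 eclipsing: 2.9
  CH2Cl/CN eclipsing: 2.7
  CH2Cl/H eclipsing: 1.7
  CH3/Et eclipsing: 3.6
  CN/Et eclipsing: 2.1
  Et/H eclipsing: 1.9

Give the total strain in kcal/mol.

7.5 kcal/mol

This conformer (eclipsed): CN–CH2Cl eclipsed, H–Et eclipsed, CH3–Br eclipsed; 2.7 + 1.9 + 2.9 = 7.5 kcal/mol.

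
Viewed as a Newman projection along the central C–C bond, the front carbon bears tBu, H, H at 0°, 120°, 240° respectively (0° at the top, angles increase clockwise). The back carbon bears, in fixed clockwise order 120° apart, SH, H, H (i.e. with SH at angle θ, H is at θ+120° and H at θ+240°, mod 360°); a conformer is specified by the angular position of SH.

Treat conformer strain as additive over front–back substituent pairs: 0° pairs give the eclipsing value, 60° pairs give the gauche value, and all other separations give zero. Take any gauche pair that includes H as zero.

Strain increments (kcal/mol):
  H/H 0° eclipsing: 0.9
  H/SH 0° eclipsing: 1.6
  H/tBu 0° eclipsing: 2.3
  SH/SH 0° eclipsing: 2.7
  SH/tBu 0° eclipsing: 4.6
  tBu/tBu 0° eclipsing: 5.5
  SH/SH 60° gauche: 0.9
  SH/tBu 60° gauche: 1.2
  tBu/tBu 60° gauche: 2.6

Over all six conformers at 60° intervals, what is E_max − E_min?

SH at 0° (eclipsed): tBu(0°)/SH(0°) eclipsed 4.6; H(120°)/H(120°) eclipsed 0.9; H(240°)/H(240°) eclipsed 0.9 → 6.4 kcal/mol.
SH at 60° (staggered): tBu(0°)/SH(60°) gauche 1.2 → 1.2 kcal/mol.
SH at 120° (eclipsed): tBu(0°)/H(0°) eclipsed 2.3; H(120°)/SH(120°) eclipsed 1.6; H(240°)/H(240°) eclipsed 0.9 → 4.8 kcal/mol.
SH at 180° (staggered): no non-H gauche contacts → 0.0 kcal/mol.
SH at 240° (eclipsed): tBu(0°)/H(0°) eclipsed 2.3; H(120°)/H(120°) eclipsed 0.9; H(240°)/SH(240°) eclipsed 1.6 → 4.8 kcal/mol.
SH at 300° (staggered): tBu(0°)/SH(300°) gauche 1.2 → 1.2 kcal/mol.
Max at 0° (6.4 kcal/mol), min at 180° (0.0 kcal/mol); barrier = 6.4 kcal/mol.

6.4 kcal/mol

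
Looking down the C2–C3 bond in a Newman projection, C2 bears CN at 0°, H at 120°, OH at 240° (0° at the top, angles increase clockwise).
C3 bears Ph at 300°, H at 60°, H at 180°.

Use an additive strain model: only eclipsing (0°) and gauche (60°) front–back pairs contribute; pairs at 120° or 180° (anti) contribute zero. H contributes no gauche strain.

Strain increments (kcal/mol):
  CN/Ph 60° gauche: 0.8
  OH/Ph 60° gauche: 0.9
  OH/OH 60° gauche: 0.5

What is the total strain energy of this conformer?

1.7 kcal/mol

This conformer is staggered. CN at 0° is gauche with Ph at 300° (0.8); OH at 240° is gauche with Ph at 300° (0.9). Total 1.7 kcal/mol.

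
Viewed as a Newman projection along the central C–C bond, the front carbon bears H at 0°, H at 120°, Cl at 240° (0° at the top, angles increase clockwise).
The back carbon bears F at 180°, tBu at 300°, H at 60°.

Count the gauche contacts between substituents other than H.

2

Non-H gauche pairs: Cl(240°)/F(180°); Cl(240°)/tBu(300°) — 2 interactions.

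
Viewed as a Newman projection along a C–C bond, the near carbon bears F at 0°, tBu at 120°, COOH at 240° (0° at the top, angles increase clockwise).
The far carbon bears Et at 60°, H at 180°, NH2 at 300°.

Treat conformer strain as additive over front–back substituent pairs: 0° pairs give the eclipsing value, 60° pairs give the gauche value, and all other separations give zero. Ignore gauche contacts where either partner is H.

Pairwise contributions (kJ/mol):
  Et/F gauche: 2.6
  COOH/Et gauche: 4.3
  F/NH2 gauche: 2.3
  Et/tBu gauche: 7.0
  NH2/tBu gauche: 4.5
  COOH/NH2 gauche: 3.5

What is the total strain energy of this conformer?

This conformer is staggered. F at 0° is gauche with Et at 60° (2.6); F at 0° is gauche with NH2 at 300° (2.3); tBu at 120° is gauche with Et at 60° (7.0); COOH at 240° is gauche with NH2 at 300° (3.5). Total 15.4 kJ/mol.

15.4 kJ/mol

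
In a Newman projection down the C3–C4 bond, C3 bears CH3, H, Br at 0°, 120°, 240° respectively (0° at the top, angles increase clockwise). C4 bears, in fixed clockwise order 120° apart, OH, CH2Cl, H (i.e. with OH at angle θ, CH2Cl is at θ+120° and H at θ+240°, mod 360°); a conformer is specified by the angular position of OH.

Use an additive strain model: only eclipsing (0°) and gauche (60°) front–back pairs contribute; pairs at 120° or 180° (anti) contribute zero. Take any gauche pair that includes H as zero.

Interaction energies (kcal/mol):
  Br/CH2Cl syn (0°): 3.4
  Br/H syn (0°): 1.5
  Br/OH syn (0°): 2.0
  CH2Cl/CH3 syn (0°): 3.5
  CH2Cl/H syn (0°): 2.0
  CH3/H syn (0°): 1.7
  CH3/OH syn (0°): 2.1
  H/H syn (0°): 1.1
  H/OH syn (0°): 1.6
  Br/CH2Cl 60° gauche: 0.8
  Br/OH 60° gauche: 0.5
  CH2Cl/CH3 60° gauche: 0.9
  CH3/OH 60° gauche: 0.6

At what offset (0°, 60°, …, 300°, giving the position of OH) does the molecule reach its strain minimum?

60°

OH at 0° is eclipsed. CH3 at 0° is eclipsed with OH at 0° (2.1); H at 120° is eclipsed with CH2Cl at 120° (2.0); Br at 240° is eclipsed with H at 240° (1.5). Total 5.6 kcal/mol.
OH at 60° is staggered. CH3 at 0° is gauche with OH at 60° (0.6); Br at 240° is gauche with CH2Cl at 180° (0.8). Total 1.4 kcal/mol.
OH at 120° is eclipsed. CH3 at 0° is eclipsed with H at 0° (1.7); H at 120° is eclipsed with OH at 120° (1.6); Br at 240° is eclipsed with CH2Cl at 240° (3.4). Total 6.7 kcal/mol.
OH at 180° is staggered. CH3 at 0° is gauche with CH2Cl at 300° (0.9); Br at 240° is gauche with OH at 180° (0.5); Br at 240° is gauche with CH2Cl at 300° (0.8). Total 2.2 kcal/mol.
OH at 240° is eclipsed. CH3 at 0° is eclipsed with CH2Cl at 0° (3.5); H at 120° is eclipsed with H at 120° (1.1); Br at 240° is eclipsed with OH at 240° (2.0). Total 6.6 kcal/mol.
OH at 300° is staggered. CH3 at 0° is gauche with OH at 300° (0.6); CH3 at 0° is gauche with CH2Cl at 60° (0.9); Br at 240° is gauche with OH at 300° (0.5). Total 2.0 kcal/mol.
The minimum (1.4 kcal/mol) occurs with OH at 60°.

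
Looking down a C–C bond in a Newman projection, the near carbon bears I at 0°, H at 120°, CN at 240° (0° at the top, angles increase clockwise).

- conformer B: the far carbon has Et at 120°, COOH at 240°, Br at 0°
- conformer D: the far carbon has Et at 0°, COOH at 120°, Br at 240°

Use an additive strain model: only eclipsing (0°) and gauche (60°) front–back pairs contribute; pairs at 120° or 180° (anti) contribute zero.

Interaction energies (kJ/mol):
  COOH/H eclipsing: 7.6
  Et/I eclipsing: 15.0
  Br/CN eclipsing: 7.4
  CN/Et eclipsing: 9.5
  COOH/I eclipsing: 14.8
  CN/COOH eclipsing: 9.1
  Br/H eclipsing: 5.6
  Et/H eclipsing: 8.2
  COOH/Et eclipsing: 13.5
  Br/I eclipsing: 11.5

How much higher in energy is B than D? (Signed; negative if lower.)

B (eclipsed): I–Br eclipsed, H–Et eclipsed, CN–COOH eclipsed; 11.5 + 8.2 + 9.1 = 28.8 kJ/mol.
D (eclipsed): I–Et eclipsed, H–COOH eclipsed, CN–Br eclipsed; 15.0 + 7.6 + 7.4 = 30.0 kJ/mol.
E(B) − E(D) = 28.8 − 30.0 = -1.2 kJ/mol.

-1.2 kJ/mol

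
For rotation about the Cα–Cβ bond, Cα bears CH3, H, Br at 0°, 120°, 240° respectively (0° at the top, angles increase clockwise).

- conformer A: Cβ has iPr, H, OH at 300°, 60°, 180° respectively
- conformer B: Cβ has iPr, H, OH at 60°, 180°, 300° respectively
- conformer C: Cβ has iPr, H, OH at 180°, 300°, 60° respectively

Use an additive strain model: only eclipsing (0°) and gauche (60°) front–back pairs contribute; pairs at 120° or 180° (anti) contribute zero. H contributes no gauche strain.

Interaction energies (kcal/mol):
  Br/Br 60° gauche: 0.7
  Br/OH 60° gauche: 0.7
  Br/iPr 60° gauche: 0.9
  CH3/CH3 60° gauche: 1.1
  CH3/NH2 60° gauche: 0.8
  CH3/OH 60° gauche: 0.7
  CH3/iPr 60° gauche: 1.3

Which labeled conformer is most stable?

C

A (staggered): CH3–iPr gauche, Br–iPr gauche, Br–OH gauche; 1.3 + 0.9 + 0.7 = 2.9 kcal/mol.
B (staggered): CH3–iPr gauche, CH3–OH gauche, Br–OH gauche; 1.3 + 0.7 + 0.7 = 2.7 kcal/mol.
C (staggered): CH3–OH gauche, Br–iPr gauche; 0.7 + 0.9 = 1.6 kcal/mol.
C has the lowest total (1.6 kcal/mol).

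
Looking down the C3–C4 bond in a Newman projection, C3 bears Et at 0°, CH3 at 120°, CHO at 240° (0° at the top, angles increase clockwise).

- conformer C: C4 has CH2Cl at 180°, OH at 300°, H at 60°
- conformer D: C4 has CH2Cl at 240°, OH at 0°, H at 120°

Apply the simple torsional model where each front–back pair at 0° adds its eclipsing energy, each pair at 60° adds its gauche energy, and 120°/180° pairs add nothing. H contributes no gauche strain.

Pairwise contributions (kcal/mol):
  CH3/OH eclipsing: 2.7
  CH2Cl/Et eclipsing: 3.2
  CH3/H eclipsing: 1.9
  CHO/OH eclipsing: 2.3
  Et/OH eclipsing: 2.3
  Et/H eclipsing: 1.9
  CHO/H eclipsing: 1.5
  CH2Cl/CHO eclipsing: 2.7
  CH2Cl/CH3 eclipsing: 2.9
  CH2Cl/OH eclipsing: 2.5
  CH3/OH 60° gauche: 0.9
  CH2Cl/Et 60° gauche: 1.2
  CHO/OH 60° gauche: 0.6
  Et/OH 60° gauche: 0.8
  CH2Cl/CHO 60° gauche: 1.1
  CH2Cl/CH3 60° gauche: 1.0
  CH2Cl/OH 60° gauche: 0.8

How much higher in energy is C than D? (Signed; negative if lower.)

C (staggered): Et–OH gauche, CH3–CH2Cl gauche, CHO–CH2Cl gauche, CHO–OH gauche; 0.8 + 1.0 + 1.1 + 0.6 = 3.5 kcal/mol.
D (eclipsed): Et–OH eclipsed, CH3–H eclipsed, CHO–CH2Cl eclipsed; 2.3 + 1.9 + 2.7 = 6.9 kcal/mol.
E(C) − E(D) = 3.5 − 6.9 = -3.4 kcal/mol.

-3.4 kcal/mol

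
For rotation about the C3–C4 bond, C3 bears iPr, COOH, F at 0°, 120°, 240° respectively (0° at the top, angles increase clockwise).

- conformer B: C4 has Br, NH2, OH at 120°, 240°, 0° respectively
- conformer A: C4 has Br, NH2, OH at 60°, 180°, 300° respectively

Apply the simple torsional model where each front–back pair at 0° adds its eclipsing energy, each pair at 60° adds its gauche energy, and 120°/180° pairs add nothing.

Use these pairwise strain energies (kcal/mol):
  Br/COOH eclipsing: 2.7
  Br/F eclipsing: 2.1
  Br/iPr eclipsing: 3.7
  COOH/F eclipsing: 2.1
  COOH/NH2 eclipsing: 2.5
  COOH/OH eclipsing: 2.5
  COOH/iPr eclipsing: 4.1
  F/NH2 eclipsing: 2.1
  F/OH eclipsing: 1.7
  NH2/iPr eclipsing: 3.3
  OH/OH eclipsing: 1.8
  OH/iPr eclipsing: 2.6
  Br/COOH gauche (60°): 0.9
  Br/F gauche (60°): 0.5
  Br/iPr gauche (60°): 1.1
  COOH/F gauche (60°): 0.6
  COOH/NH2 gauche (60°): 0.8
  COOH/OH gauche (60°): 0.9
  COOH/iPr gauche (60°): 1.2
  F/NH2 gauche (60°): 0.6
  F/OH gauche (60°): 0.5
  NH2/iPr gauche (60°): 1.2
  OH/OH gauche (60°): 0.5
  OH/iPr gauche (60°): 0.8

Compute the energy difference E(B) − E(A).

B (eclipsed): iPr(0°)/OH(0°) eclipsed 2.6; COOH(120°)/Br(120°) eclipsed 2.7; F(240°)/NH2(240°) eclipsed 2.1 → 7.4 kcal/mol.
A (staggered): iPr(0°)/Br(60°) gauche 1.1; iPr(0°)/OH(300°) gauche 0.8; COOH(120°)/Br(60°) gauche 0.9; COOH(120°)/NH2(180°) gauche 0.8; F(240°)/NH2(180°) gauche 0.6; F(240°)/OH(300°) gauche 0.5 → 4.7 kcal/mol.
E(B) − E(A) = 7.4 − 4.7 = +2.7 kcal/mol.

+2.7 kcal/mol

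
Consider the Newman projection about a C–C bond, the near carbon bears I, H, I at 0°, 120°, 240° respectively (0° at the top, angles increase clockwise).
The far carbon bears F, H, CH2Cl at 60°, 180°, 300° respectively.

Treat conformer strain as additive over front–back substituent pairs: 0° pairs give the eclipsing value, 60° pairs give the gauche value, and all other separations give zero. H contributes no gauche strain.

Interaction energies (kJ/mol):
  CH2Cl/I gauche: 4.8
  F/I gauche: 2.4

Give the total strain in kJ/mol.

12.0 kJ/mol

This conformer (staggered): I–F gauche, I–CH2Cl gauche, I–CH2Cl gauche; 2.4 + 4.8 + 4.8 = 12.0 kJ/mol.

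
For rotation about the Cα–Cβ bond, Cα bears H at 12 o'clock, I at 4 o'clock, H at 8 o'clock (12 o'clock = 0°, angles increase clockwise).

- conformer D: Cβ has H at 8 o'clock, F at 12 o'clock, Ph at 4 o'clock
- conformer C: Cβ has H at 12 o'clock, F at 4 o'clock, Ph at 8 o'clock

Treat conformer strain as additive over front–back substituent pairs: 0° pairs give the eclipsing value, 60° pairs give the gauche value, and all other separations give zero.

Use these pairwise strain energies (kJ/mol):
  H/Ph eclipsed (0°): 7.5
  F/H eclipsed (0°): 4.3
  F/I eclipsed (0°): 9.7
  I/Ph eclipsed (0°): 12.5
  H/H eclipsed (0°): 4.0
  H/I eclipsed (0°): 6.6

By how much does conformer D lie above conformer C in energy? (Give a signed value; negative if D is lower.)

-0.4 kJ/mol

D is eclipsed. H at 0° is eclipsed with F at 0° (4.3); I at 120° is eclipsed with Ph at 120° (12.5); H at 240° is eclipsed with H at 240° (4.0). Total 20.8 kJ/mol.
C is eclipsed. H at 0° is eclipsed with H at 0° (4.0); I at 120° is eclipsed with F at 120° (9.7); H at 240° is eclipsed with Ph at 240° (7.5). Total 21.2 kJ/mol.
E(D) − E(C) = 20.8 − 21.2 = -0.4 kJ/mol.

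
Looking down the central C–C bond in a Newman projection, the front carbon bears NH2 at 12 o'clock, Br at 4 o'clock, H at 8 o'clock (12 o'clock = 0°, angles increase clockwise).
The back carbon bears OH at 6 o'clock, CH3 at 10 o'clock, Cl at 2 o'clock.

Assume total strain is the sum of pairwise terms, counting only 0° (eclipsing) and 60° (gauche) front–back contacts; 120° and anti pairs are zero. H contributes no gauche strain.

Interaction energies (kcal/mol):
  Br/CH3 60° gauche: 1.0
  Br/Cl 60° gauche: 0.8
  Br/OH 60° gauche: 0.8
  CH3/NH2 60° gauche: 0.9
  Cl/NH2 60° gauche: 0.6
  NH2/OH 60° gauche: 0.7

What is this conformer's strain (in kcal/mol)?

3.1 kcal/mol

This conformer is staggered. NH2 at 0° is gauche with CH3 at 300° (0.9); NH2 at 0° is gauche with Cl at 60° (0.6); Br at 120° is gauche with OH at 180° (0.8); Br at 120° is gauche with Cl at 60° (0.8). Total 3.1 kcal/mol.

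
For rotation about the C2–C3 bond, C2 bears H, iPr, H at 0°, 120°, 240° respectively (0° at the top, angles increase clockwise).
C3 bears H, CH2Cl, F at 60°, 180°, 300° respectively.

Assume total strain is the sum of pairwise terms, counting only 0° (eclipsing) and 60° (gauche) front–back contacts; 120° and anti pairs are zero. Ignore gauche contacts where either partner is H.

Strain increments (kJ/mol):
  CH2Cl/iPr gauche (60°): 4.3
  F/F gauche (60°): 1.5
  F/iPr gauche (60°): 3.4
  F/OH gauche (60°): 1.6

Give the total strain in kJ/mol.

This conformer (staggered): iPr(120°)/CH2Cl(180°) gauche 4.3 → 4.3 kJ/mol.

4.3 kJ/mol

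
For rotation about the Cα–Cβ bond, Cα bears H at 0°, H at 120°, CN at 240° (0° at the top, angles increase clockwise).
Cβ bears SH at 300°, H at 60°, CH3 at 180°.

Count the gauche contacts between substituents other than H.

Non-H gauche pairs: CN(240°)/SH(300°); CN(240°)/CH3(180°) — 2 interactions.

2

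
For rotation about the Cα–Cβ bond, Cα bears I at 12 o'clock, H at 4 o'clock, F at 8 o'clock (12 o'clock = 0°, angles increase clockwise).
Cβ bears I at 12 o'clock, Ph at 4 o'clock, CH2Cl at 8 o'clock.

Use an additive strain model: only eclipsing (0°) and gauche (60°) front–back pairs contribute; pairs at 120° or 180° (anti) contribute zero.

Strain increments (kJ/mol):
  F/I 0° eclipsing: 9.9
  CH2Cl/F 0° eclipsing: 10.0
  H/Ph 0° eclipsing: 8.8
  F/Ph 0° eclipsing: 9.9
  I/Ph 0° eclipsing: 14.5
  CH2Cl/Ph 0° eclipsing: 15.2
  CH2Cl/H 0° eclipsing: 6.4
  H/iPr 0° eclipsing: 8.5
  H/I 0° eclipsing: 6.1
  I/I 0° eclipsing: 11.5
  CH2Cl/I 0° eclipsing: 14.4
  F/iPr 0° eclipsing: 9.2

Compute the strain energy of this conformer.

This conformer (eclipsed): I(0°)/I(0°) eclipsed 11.5; H(120°)/Ph(120°) eclipsed 8.8; F(240°)/CH2Cl(240°) eclipsed 10.0 → 30.3 kJ/mol.

30.3 kJ/mol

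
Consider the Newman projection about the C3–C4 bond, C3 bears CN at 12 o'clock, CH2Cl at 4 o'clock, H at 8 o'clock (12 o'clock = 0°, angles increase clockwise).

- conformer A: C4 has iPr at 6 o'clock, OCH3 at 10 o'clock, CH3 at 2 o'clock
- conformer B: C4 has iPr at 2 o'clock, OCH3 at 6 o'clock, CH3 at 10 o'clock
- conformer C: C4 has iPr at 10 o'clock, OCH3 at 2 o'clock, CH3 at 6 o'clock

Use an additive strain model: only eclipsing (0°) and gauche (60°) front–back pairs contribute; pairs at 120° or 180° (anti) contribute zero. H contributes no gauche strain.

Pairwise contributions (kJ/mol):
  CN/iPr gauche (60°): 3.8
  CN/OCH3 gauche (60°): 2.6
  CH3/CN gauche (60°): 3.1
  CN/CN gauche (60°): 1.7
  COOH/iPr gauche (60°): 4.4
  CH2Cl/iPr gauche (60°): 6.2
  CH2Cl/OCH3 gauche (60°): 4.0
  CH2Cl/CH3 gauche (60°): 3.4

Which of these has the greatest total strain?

B

A (staggered): CN(0°)/OCH3(300°) gauche 2.6; CN(0°)/CH3(60°) gauche 3.1; CH2Cl(120°)/iPr(180°) gauche 6.2; CH2Cl(120°)/CH3(60°) gauche 3.4 → 15.3 kJ/mol.
B (staggered): CN(0°)/iPr(60°) gauche 3.8; CN(0°)/CH3(300°) gauche 3.1; CH2Cl(120°)/iPr(60°) gauche 6.2; CH2Cl(120°)/OCH3(180°) gauche 4.0 → 17.1 kJ/mol.
C (staggered): CN(0°)/iPr(300°) gauche 3.8; CN(0°)/OCH3(60°) gauche 2.6; CH2Cl(120°)/OCH3(60°) gauche 4.0; CH2Cl(120°)/CH3(180°) gauche 3.4 → 13.8 kJ/mol.
B has the highest total (17.1 kJ/mol).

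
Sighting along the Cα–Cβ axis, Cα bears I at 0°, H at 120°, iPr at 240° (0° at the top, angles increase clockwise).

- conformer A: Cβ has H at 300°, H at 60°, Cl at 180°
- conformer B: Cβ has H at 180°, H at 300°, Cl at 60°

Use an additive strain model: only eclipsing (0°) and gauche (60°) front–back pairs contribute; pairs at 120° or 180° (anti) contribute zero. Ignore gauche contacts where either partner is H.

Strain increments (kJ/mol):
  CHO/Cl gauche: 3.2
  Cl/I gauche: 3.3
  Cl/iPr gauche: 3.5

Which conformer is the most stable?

A (staggered): iPr–Cl gauche; 3.5 = 3.5 kJ/mol.
B (staggered): I–Cl gauche; 3.3 = 3.3 kJ/mol.
B has the lowest total (3.3 kJ/mol).

B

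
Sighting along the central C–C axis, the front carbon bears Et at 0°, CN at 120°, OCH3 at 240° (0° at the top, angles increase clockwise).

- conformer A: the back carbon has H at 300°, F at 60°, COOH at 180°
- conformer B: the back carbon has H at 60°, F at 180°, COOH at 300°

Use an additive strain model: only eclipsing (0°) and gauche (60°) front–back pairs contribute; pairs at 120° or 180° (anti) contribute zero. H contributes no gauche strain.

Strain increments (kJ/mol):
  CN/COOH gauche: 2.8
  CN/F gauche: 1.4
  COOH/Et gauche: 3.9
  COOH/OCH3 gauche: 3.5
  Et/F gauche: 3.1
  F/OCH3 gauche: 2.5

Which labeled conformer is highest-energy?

B

A (staggered): Et–F gauche, CN–F gauche, CN–COOH gauche, OCH3–COOH gauche; 3.1 + 1.4 + 2.8 + 3.5 = 10.8 kJ/mol.
B (staggered): Et–COOH gauche, CN–F gauche, OCH3–F gauche, OCH3–COOH gauche; 3.9 + 1.4 + 2.5 + 3.5 = 11.3 kJ/mol.
B has the highest total (11.3 kJ/mol).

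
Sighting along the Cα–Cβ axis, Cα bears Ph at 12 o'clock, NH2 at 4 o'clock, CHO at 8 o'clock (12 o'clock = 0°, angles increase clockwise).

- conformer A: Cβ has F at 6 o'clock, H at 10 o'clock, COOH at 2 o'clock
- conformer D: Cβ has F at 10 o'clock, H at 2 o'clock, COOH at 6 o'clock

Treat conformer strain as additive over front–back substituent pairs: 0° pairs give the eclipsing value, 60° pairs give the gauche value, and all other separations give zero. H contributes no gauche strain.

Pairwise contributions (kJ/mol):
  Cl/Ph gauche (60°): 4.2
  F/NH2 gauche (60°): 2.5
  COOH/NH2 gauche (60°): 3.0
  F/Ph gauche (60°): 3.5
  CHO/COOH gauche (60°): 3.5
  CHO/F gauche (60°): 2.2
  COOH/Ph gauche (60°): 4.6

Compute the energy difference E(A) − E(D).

+0.1 kJ/mol

A (staggered): Ph–COOH gauche, NH2–F gauche, NH2–COOH gauche, CHO–F gauche; 4.6 + 2.5 + 3.0 + 2.2 = 12.3 kJ/mol.
D (staggered): Ph–F gauche, NH2–COOH gauche, CHO–F gauche, CHO–COOH gauche; 3.5 + 3.0 + 2.2 + 3.5 = 12.2 kJ/mol.
E(A) − E(D) = 12.3 − 12.2 = +0.1 kJ/mol.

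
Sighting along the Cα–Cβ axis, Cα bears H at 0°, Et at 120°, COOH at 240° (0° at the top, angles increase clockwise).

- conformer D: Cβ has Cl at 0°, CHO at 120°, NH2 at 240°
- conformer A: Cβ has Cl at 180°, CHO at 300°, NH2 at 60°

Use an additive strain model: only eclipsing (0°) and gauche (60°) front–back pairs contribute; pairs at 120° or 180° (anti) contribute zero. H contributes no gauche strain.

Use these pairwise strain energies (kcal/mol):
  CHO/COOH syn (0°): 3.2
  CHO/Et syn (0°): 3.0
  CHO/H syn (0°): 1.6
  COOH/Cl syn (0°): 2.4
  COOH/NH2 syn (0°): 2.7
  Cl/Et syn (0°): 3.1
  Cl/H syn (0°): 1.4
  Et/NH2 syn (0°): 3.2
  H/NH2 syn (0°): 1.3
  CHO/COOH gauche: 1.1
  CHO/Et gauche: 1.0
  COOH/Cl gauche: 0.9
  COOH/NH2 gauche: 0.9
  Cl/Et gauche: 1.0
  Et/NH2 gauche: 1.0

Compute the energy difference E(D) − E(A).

D (eclipsed): H–Cl eclipsed, Et–CHO eclipsed, COOH–NH2 eclipsed; 1.4 + 3.0 + 2.7 = 7.1 kcal/mol.
A (staggered): Et–Cl gauche, Et–NH2 gauche, COOH–Cl gauche, COOH–CHO gauche; 1.0 + 1.0 + 0.9 + 1.1 = 4.0 kcal/mol.
E(D) − E(A) = 7.1 − 4.0 = +3.1 kcal/mol.

+3.1 kcal/mol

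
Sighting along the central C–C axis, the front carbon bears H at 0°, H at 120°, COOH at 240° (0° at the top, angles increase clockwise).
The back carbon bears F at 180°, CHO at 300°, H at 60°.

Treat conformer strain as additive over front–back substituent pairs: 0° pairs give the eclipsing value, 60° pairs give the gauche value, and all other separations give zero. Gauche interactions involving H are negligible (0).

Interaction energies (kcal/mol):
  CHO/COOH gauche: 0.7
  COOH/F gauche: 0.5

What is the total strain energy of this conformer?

This conformer (staggered): COOH(240°)/F(180°) gauche 0.5; COOH(240°)/CHO(300°) gauche 0.7 → 1.2 kcal/mol.

1.2 kcal/mol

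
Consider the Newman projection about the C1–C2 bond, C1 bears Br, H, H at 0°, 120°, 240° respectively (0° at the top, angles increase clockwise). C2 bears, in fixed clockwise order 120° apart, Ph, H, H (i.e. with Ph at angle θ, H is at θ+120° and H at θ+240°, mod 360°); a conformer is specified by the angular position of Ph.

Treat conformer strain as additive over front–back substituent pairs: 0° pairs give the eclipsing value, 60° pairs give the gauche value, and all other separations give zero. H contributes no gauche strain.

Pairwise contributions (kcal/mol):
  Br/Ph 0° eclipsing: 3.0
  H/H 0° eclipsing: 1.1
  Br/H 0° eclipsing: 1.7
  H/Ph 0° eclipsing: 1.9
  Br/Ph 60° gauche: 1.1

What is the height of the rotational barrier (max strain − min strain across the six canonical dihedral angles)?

5.2 kcal/mol

Ph at 0° (eclipsed): Br–Ph eclipsed, H–H eclipsed, H–H eclipsed; 3.0 + 1.1 + 1.1 = 5.2 kcal/mol.
Ph at 60° (staggered): Br–Ph gauche; 1.1 = 1.1 kcal/mol.
Ph at 120° (eclipsed): Br–H eclipsed, H–Ph eclipsed, H–H eclipsed; 1.7 + 1.9 + 1.1 = 4.7 kcal/mol.
Ph at 180° (staggered): no non-H gauche contacts → 0.0 kcal/mol.
Ph at 240° (eclipsed): Br–H eclipsed, H–H eclipsed, H–Ph eclipsed; 1.7 + 1.1 + 1.9 = 4.7 kcal/mol.
Ph at 300° (staggered): Br–Ph gauche; 1.1 = 1.1 kcal/mol.
Max at 0° (5.2 kcal/mol), min at 180° (0.0 kcal/mol); barrier = 5.2 kcal/mol.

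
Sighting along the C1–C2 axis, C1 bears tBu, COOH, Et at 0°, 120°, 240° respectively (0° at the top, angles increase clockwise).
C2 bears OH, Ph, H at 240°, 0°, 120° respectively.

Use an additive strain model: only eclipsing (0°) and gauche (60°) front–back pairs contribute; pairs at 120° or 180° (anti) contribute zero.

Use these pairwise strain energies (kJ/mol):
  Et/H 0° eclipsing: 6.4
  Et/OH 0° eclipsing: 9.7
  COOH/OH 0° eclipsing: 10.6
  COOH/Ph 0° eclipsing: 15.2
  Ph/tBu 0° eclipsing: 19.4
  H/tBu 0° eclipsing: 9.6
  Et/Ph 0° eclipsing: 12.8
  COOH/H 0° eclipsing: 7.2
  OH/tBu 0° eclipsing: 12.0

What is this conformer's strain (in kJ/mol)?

This conformer (eclipsed): tBu–Ph eclipsed, COOH–H eclipsed, Et–OH eclipsed; 19.4 + 7.2 + 9.7 = 36.3 kJ/mol.

36.3 kJ/mol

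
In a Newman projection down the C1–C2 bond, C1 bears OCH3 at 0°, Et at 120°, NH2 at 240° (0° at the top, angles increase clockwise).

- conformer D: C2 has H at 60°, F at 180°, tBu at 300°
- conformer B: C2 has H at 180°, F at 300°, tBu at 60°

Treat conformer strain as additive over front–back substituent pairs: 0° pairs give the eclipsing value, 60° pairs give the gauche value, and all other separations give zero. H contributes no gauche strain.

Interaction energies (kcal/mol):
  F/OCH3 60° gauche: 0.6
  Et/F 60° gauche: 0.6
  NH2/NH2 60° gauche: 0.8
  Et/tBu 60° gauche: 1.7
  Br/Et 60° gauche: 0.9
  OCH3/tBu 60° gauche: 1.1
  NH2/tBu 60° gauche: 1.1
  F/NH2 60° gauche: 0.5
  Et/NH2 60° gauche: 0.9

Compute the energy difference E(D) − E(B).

D is staggered. OCH3 at 0° is gauche with tBu at 300° (1.1); Et at 120° is gauche with F at 180° (0.6); NH2 at 240° is gauche with F at 180° (0.5); NH2 at 240° is gauche with tBu at 300° (1.1). Total 3.3 kcal/mol.
B is staggered. OCH3 at 0° is gauche with F at 300° (0.6); OCH3 at 0° is gauche with tBu at 60° (1.1); Et at 120° is gauche with tBu at 60° (1.7); NH2 at 240° is gauche with F at 300° (0.5). Total 3.9 kcal/mol.
E(D) − E(B) = 3.3 − 3.9 = -0.6 kcal/mol.

-0.6 kcal/mol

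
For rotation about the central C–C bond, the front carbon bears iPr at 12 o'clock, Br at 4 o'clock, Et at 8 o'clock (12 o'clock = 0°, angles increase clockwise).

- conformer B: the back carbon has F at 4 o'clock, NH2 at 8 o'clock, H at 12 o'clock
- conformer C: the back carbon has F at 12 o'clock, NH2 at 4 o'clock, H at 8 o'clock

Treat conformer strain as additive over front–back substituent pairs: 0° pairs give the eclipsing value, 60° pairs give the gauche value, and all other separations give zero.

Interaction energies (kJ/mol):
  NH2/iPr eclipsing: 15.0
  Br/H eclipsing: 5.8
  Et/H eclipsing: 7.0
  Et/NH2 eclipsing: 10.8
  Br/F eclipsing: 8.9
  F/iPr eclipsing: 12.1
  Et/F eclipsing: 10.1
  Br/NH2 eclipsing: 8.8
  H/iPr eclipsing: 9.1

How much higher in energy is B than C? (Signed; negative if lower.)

B (eclipsed): iPr–H eclipsed, Br–F eclipsed, Et–NH2 eclipsed; 9.1 + 8.9 + 10.8 = 28.8 kJ/mol.
C (eclipsed): iPr–F eclipsed, Br–NH2 eclipsed, Et–H eclipsed; 12.1 + 8.8 + 7.0 = 27.9 kJ/mol.
E(B) − E(C) = 28.8 − 27.9 = +0.9 kJ/mol.

+0.9 kJ/mol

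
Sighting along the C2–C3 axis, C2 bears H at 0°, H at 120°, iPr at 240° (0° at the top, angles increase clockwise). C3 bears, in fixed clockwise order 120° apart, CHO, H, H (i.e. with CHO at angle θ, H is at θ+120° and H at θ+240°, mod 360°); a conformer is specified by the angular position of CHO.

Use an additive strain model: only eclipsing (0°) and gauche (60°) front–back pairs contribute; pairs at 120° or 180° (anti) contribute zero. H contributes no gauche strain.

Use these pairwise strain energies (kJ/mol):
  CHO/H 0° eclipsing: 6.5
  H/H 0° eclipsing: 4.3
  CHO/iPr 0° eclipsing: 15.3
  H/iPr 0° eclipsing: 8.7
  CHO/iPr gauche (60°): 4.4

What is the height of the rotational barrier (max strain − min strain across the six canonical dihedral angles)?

CHO at 0° (eclipsed): H–CHO eclipsed, H–H eclipsed, iPr–H eclipsed; 6.5 + 4.3 + 8.7 = 19.5 kJ/mol.
CHO at 60° (staggered): no non-H gauche contacts → 0.0 kJ/mol.
CHO at 120° (eclipsed): H–H eclipsed, H–CHO eclipsed, iPr–H eclipsed; 4.3 + 6.5 + 8.7 = 19.5 kJ/mol.
CHO at 180° (staggered): iPr–CHO gauche; 4.4 = 4.4 kJ/mol.
CHO at 240° (eclipsed): H–H eclipsed, H–H eclipsed, iPr–CHO eclipsed; 4.3 + 4.3 + 15.3 = 23.9 kJ/mol.
CHO at 300° (staggered): iPr–CHO gauche; 4.4 = 4.4 kJ/mol.
Max at 240° (23.9 kJ/mol), min at 60° (0.0 kJ/mol); barrier = 23.9 kJ/mol.

23.9 kJ/mol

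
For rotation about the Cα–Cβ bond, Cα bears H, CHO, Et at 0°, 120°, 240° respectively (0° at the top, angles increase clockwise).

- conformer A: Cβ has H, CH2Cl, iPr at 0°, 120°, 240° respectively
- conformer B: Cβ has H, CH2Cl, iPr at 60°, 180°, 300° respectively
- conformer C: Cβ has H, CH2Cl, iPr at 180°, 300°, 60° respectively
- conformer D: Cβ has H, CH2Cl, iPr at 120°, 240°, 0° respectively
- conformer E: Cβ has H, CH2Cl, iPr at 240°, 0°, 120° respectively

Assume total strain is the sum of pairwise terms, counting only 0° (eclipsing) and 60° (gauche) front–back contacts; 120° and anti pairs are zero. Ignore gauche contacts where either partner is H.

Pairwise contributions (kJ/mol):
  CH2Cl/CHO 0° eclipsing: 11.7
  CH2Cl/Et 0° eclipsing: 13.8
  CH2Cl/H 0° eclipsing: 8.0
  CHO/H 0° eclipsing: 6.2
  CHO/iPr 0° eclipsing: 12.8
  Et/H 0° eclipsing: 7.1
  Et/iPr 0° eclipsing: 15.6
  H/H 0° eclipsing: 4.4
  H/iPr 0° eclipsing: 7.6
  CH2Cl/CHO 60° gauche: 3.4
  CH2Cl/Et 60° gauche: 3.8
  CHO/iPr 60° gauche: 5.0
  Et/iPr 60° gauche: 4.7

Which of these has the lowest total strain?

C

A (eclipsed): H–H eclipsed, CHO–CH2Cl eclipsed, Et–iPr eclipsed; 4.4 + 11.7 + 15.6 = 31.7 kJ/mol.
B (staggered): CHO–CH2Cl gauche, Et–CH2Cl gauche, Et–iPr gauche; 3.4 + 3.8 + 4.7 = 11.9 kJ/mol.
C (staggered): CHO–iPr gauche, Et–CH2Cl gauche; 5.0 + 3.8 = 8.8 kJ/mol.
D (eclipsed): H–iPr eclipsed, CHO–H eclipsed, Et–CH2Cl eclipsed; 7.6 + 6.2 + 13.8 = 27.6 kJ/mol.
E (eclipsed): H–CH2Cl eclipsed, CHO–iPr eclipsed, Et–H eclipsed; 8.0 + 12.8 + 7.1 = 27.9 kJ/mol.
C has the lowest total (8.8 kJ/mol).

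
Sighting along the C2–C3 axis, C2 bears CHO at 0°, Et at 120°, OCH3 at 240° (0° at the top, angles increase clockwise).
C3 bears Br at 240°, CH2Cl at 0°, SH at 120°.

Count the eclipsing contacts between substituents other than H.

3

Non-H eclipsing pairs: CHO(0°)/CH2Cl(0°); Et(120°)/SH(120°); OCH3(240°)/Br(240°) — 3 interactions.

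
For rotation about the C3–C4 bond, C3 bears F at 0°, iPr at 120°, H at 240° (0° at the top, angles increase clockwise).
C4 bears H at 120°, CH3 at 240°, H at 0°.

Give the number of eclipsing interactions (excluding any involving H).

Every eclipsing pair involves H, so the count is 0.

0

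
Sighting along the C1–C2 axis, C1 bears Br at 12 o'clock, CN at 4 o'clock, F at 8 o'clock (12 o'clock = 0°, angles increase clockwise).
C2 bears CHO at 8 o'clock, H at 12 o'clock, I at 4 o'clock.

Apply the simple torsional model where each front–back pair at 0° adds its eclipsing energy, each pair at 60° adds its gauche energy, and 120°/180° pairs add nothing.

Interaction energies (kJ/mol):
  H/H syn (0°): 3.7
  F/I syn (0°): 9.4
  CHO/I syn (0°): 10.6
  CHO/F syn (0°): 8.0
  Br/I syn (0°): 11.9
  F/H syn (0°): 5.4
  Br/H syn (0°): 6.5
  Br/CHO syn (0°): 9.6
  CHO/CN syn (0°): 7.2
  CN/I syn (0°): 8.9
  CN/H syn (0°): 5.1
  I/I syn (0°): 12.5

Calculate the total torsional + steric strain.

23.4 kJ/mol

This conformer is eclipsed. Br at 0° is eclipsed with H at 0° (6.5); CN at 120° is eclipsed with I at 120° (8.9); F at 240° is eclipsed with CHO at 240° (8.0). Total 23.4 kJ/mol.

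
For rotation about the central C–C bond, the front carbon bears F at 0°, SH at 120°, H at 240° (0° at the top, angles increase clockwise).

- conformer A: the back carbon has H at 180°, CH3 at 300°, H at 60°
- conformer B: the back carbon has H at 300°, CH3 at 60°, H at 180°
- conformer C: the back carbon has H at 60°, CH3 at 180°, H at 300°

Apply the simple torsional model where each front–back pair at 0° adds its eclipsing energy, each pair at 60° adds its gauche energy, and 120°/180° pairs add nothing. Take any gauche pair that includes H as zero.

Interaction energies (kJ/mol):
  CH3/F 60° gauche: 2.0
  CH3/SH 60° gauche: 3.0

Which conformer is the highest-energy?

A (staggered): F(0°)/CH3(300°) gauche 2.0 → 2.0 kJ/mol.
B (staggered): F(0°)/CH3(60°) gauche 2.0; SH(120°)/CH3(60°) gauche 3.0 → 5.0 kJ/mol.
C (staggered): SH(120°)/CH3(180°) gauche 3.0 → 3.0 kJ/mol.
B has the highest total (5.0 kJ/mol).

B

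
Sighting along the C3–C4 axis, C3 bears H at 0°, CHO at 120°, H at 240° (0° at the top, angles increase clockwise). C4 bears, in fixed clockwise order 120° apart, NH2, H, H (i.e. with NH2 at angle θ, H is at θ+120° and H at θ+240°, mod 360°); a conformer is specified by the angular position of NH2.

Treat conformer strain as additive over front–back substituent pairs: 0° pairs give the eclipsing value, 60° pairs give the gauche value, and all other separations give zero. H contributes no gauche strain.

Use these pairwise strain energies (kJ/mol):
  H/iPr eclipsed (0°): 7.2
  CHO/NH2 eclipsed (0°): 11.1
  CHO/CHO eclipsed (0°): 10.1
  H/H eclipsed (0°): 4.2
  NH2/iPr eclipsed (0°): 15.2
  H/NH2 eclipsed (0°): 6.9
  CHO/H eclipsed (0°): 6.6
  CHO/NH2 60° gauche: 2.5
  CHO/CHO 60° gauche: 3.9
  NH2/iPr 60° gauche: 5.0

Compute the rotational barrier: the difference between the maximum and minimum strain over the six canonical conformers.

NH2 at 0° (eclipsed): H–NH2 eclipsed, CHO–H eclipsed, H–H eclipsed; 6.9 + 6.6 + 4.2 = 17.7 kJ/mol.
NH2 at 60° (staggered): CHO–NH2 gauche; 2.5 = 2.5 kJ/mol.
NH2 at 120° (eclipsed): H–H eclipsed, CHO–NH2 eclipsed, H–H eclipsed; 4.2 + 11.1 + 4.2 = 19.5 kJ/mol.
NH2 at 180° (staggered): CHO–NH2 gauche; 2.5 = 2.5 kJ/mol.
NH2 at 240° (eclipsed): H–H eclipsed, CHO–H eclipsed, H–NH2 eclipsed; 4.2 + 6.6 + 6.9 = 17.7 kJ/mol.
NH2 at 300° (staggered): no non-H gauche contacts → 0.0 kJ/mol.
Max at 120° (19.5 kJ/mol), min at 300° (0.0 kJ/mol); barrier = 19.5 kJ/mol.

19.5 kJ/mol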